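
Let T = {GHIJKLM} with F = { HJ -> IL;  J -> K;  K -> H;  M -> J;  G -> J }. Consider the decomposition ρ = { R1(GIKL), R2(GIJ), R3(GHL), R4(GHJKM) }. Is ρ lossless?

Chase test. Columns are GHIJKLM; row i has aⱼ where attribute j ∈ Ri, else bᵢⱼ.
Initial tableau (one row per fragment):
  row 1: a1 b12 a3 b14 a5 a6 b17
  row 2: a1 b22 a3 a4 b25 b26 b27
  row 3: a1 a2 b33 b34 b35 a6 b37
  row 4: a1 a2 b43 a4 a5 b46 a7
Rows 2 and 4 agree on J; apply J→K and equate their K entries.
Rows 1 and 2 agree on K; apply K→H and equate their H entries.
Rows 1 and 4 agree on K; apply K→H and equate their H entries.
Rows 1 and 2 agree on G; apply G→J and equate their J entries.
Rows 1 and 3 agree on G; apply G→J and equate their J entries.
Rows 1 and 2 agree on HJ; apply HJ→IL and equate their IL entries.
Rows 1 and 3 agree on HJ; apply HJ→IL and equate their IL entries.
Rows 1 and 4 agree on HJ; apply HJ→IL and equate their IL entries.
Rows 1 and 3 agree on J; apply J→K and equate their K entries.
Row 4 is now all distinguished symbols — the join is lossless.

Yes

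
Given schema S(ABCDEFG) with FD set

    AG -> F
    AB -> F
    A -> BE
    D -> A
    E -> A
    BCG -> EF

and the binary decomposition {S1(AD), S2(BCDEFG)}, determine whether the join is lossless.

Yes

Common attributes: S1 ∩ S2 = {D}.
Closure of {D}: D → A applies, adding A; A → BE applies, adding BE; AB → F applies, adding F. So (D)⁺ = {ABDEF}.
This closure contains every attribute of S1, so S1 ∩ S2 → S1. The join is lossless.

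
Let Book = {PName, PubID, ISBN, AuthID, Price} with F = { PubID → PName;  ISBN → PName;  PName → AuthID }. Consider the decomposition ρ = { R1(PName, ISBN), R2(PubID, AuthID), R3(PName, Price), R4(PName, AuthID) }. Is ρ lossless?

Chase test. Columns are PName, PubID, ISBN, AuthID, Price; row i has aⱼ where attribute j ∈ Ri, else bᵢⱼ.
Initial tableau (one row per fragment):
  row 1: a1 b12 a3 b14 b15
  row 2: b21 a2 b23 a4 b25
  row 3: a1 b32 b33 b34 a5
  row 4: a1 b42 b43 a4 b45
Rows 1 and 3 agree on PName; apply PName→AuthID and equate their AuthID entries.
Rows 1 and 4 agree on PName; apply PName→AuthID and equate their AuthID entries.
No row becomes fully distinguished — the join is lossy.

No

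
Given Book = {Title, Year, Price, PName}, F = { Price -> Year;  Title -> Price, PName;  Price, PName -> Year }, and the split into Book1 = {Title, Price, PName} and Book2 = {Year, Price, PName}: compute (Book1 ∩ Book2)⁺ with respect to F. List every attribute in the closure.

Book1 ∩ Book2 = {Price, PName}.
Price → Year applies, adding Year
Closure: {Year, Price, PName}.

Year, Price, PName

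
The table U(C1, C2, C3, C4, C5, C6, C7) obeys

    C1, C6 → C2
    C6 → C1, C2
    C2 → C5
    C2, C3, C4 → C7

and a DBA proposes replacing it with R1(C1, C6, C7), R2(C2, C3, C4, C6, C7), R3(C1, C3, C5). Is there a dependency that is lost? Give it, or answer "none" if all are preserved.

Check C2 → C5: no single fragment contains all of {C2, C5}, and the restricted closure of {C2} across the fragments never reaches {C5}.
C1, C6 → C2 is preserved.
C6 → C1, C2 is preserved.
C2, C3, C4 → C7 is preserved.

C2 → C5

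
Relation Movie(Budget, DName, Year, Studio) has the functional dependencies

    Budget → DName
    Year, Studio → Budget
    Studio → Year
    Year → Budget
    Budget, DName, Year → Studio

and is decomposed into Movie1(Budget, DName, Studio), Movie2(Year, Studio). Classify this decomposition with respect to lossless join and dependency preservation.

Lossless test: (Studio)⁺ = {Budget, DName, Year, Studio}, which contains all of one fragment — lossless.
Dependency preservation: Year, Studio → Budget; Year → Budget; Budget, DName, Year → Studio are not contained in any single fragment, but the restricted closure of each left-hand side across the fragments still reaches the right-hand side; the remaining FDs each lie inside some fragment. All dependencies are preserved.

lossless and dependency-preserving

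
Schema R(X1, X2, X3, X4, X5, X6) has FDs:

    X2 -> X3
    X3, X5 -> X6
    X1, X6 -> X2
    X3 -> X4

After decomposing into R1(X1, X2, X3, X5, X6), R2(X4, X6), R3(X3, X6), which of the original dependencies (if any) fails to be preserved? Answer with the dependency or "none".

X3 -> X4

Check X3 → X4: no single fragment contains all of {X3, X4}, and the restricted closure of {X3} across the fragments never reaches {X4}.
X2 → X3 is preserved.
X3, X5 → X6 is preserved.
X1, X6 → X2 is preserved.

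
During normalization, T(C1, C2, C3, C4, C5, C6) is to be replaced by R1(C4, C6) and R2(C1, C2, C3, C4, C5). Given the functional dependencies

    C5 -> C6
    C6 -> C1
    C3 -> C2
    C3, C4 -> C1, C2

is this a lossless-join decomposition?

No

Common attributes: R1 ∩ R2 = {C4}.
No dependency enlarges {C4}, so (C4)⁺ = {C4}.
The closure contains neither all of R1 = {C4, C6} nor all of R2 = {C1, C2, C3, C4, C5}, so the common attributes are not a superkey of either fragment. The join is lossy.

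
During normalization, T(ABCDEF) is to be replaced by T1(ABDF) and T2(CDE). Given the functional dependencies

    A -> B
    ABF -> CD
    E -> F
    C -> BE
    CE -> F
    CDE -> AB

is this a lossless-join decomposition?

No

Common attributes: T1 ∩ T2 = {D}.
No dependency enlarges {D}, so (D)⁺ = {D}.
The closure contains neither all of T1 = {ABDF} nor all of T2 = {CDE}, so the common attributes are not a superkey of either fragment. The join is lossy.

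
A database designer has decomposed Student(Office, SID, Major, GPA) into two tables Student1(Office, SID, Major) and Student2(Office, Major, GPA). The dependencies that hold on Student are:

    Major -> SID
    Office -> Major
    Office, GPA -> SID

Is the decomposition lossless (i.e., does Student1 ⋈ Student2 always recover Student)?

Yes

Common attributes: Student1 ∩ Student2 = {Office, Major}.
Closure of {Office, Major}: Major → SID applies, adding SID. So (Office, Major)⁺ = {Office, SID, Major}.
This closure contains every attribute of Student1, so Student1 ∩ Student2 → Student1. The join is lossless.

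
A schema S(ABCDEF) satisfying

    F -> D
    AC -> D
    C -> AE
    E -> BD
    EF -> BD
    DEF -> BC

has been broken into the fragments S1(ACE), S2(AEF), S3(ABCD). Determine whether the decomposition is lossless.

No

Chase test. Columns are ABCDEF; row i has aⱼ where attribute j ∈ Si, else bᵢⱼ.
Initial tableau (one row per fragment):
  row 1: a1 b12 a3 b14 a5 b16
  row 2: a1 b22 b23 b24 a5 a6
  row 3: a1 a2 a3 a4 b35 b36
Rows 1 and 3 agree on AC; apply AC→D and equate their D entries.
Rows 1 and 3 agree on C; apply C→AE and equate their AE entries.
Rows 1 and 2 agree on E; apply E→BD and equate their BD entries.
Rows 1 and 3 agree on E; apply E→BD and equate their BD entries.
No row becomes fully distinguished — the join is lossy.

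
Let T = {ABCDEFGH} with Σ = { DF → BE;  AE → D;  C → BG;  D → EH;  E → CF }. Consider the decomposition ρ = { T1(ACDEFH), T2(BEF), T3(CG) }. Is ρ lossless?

Yes

Chase test. Columns are ABCDEFGH; row i has aⱼ where attribute j ∈ Ti, else bᵢⱼ.
Initial tableau (one row per fragment):
  row 1: a1 b12 a3 a4 a5 a6 b17 a8
  row 2: b21 a2 b23 b24 a5 a6 b27 b28
  row 3: b31 b32 a3 b34 b35 b36 a7 b38
Rows 1 and 3 agree on C; apply C→BG and equate their BG entries.
Rows 1 and 2 agree on E; apply E→CF and equate their CF entries.
Rows 1 and 2 agree on C; apply C→BG and equate their BG entries.
Row 1 is now all distinguished symbols — the join is lossless.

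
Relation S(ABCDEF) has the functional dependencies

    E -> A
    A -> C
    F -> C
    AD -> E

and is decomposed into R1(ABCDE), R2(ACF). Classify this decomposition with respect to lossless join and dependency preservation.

lossy but dependency-preserving

Lossless test: (AC)⁺ = {AC}, which is a superkey of neither fragment — lossy.
Dependency preservation: every FD's attributes lie within a single fragment, so each can be enforced locally — preserved.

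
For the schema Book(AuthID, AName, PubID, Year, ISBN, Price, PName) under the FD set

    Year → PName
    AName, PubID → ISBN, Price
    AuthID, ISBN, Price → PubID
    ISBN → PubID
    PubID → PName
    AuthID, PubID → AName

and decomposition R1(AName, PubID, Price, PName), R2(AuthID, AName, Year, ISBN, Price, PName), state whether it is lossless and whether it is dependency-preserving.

Lossless test: (AName, Price, PName)⁺ = {AName, Price, PName}, which is a superkey of neither fragment — lossy.
Dependency preservation: the restricted closure of {AName, PubID} across the fragments never reaches {ISBN, Price}, so AName, PubID → ISBN, Price cannot be enforced without a join — not preserved.

lossy and not dependency-preserving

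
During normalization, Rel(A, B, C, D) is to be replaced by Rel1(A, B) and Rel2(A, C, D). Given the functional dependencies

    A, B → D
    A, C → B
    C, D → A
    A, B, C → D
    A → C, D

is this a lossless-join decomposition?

Yes

Common attributes: Rel1 ∩ Rel2 = {A}.
Closure of {A}: A → C, D applies, adding C, D; A, C → B applies, adding B. So (A)⁺ = {A, B, C, D}.
This closure contains every attribute of Rel1, so Rel1 ∩ Rel2 → Rel1. The join is lossless.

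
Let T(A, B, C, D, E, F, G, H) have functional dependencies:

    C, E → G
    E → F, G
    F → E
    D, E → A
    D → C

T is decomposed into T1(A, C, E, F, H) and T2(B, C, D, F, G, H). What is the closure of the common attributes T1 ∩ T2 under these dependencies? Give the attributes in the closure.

C, E, F, G, H

T1 ∩ T2 = {C, F, H}.
F → E applies, adding E
C, E → G applies, adding G
Closure: {C, E, F, G, H}.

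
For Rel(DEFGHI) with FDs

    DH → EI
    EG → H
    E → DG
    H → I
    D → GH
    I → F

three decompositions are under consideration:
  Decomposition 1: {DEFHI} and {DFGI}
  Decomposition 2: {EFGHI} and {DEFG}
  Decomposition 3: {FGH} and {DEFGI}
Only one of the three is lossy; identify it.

Decomposition 3

Decomposition 1: common = {DFI}, closure = {DEFGHI} → lossless.
Decomposition 2: common = {EFG}, closure = {DEFGHI} → lossless.
Decomposition 3: common = {FG}, closure = {FG} → lossy.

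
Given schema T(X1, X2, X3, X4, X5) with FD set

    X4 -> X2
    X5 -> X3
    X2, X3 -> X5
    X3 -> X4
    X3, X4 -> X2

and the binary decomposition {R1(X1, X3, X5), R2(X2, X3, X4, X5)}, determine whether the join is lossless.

Yes

Common attributes: R1 ∩ R2 = {X3, X5}.
Closure of {X3, X5}: X3 → X4 applies, adding X4; X3, X4 → X2 applies, adding X2. So (X3, X5)⁺ = {X2, X3, X4, X5}.
This closure contains every attribute of R2, so R1 ∩ R2 → R2. The join is lossless.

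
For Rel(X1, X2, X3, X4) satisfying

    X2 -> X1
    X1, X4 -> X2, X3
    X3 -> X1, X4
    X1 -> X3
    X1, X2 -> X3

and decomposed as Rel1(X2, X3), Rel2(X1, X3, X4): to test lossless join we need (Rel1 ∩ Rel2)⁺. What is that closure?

X1, X2, X3, X4

Rel1 ∩ Rel2 = {X3}.
X3 → X1, X4 applies, adding X1, X4
X1, X4 → X2, X3 applies, adding X2
Closure: {X1, X2, X3, X4}.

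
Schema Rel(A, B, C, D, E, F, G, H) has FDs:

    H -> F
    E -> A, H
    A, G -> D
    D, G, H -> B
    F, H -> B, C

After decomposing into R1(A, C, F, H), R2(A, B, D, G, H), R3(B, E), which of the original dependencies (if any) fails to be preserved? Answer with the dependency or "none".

E -> A, H

Check E → A, H: no single fragment contains all of {A, E, H}, and the restricted closure of {E} across the fragments never reaches {A, H}.
H → F is preserved.
A, G → D is preserved.
D, G, H → B is preserved.
F, H → B, C is preserved.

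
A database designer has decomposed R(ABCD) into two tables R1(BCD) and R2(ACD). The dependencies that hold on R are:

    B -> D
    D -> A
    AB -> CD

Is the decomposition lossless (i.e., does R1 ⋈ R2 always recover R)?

Yes

Common attributes: R1 ∩ R2 = {CD}.
Closure of {CD}: D → A applies, adding A. So (CD)⁺ = {ACD}.
This closure contains every attribute of R2, so R1 ∩ R2 → R2. The join is lossless.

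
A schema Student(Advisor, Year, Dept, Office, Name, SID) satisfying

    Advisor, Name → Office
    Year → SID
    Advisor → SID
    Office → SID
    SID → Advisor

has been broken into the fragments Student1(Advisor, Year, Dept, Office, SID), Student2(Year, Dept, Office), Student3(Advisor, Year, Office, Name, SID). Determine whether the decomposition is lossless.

Chase test. Columns are Advisor, Year, Dept, Office, Name, SID; row i has aⱼ where attribute j ∈ Studenti, else bᵢⱼ.
Initial tableau (one row per fragment):
  row 1: a1 a2 a3 a4 b15 a6
  row 2: b21 a2 a3 a4 b25 b26
  row 3: a1 a2 b33 a4 a5 a6
Rows 1 and 2 agree on Year; apply Year→SID and equate their SID entries.
Rows 1 and 2 agree on SID; apply SID→Advisor and equate their Advisor entries.
No row becomes fully distinguished — the join is lossy.

No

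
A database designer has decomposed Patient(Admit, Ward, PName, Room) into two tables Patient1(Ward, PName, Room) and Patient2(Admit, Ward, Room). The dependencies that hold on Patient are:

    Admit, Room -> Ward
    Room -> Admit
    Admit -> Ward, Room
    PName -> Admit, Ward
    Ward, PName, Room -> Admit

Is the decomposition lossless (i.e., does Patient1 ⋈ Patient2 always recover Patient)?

Common attributes: Patient1 ∩ Patient2 = {Ward, Room}.
Closure of {Ward, Room}: Room → Admit applies, adding Admit. So (Ward, Room)⁺ = {Admit, Ward, Room}.
This closure contains every attribute of Patient2, so Patient1 ∩ Patient2 → Patient2. The join is lossless.

Yes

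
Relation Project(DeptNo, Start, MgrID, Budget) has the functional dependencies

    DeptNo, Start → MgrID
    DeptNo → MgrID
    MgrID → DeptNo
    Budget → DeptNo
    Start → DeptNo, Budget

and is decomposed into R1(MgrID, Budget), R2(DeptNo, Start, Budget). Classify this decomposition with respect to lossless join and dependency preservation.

lossless but not dependency-preserving

Lossless test: (Budget)⁺ = {DeptNo, MgrID, Budget}, which contains all of one fragment — lossless.
Dependency preservation: the restricted closure of {DeptNo} across the fragments never reaches {MgrID}, so DeptNo → MgrID cannot be enforced without a join — not preserved.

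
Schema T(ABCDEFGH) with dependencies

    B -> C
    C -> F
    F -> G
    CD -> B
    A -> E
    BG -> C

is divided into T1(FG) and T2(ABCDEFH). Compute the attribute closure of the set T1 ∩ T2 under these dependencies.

T1 ∩ T2 = {F}.
F → G applies, adding G
Closure: {FG}.

FG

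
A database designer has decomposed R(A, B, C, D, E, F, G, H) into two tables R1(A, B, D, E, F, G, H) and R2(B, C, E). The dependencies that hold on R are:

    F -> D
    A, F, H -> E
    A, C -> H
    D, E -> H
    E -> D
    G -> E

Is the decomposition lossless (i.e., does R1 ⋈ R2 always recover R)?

No

Common attributes: R1 ∩ R2 = {B, E}.
Closure of {B, E}: E → D applies, adding D; D, E → H applies, adding H. So (B, E)⁺ = {B, D, E, H}.
The closure contains neither all of R1 = {A, B, D, E, F, G, H} nor all of R2 = {B, C, E}, so the common attributes are not a superkey of either fragment. The join is lossy.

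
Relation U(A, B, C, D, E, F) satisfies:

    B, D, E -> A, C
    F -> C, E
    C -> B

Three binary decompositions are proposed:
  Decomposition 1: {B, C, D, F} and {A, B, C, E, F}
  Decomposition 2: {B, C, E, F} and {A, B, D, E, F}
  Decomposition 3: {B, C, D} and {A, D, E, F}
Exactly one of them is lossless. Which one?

Decomposition 1: common = {B, C, F}, closure = {B, C, E, F} → lossy.
Decomposition 2: common = {B, E, F}, closure = {B, C, E, F} → lossless.
Decomposition 3: common = {D}, closure = {D} → lossy.

Decomposition 2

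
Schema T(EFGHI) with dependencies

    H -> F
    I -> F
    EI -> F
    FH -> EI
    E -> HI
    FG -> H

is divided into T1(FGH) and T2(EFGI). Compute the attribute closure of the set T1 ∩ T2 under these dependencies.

T1 ∩ T2 = {FG}.
FG → H applies, adding H
FH → EI applies, adding EI
Closure: {EFGHI}.

EFGHI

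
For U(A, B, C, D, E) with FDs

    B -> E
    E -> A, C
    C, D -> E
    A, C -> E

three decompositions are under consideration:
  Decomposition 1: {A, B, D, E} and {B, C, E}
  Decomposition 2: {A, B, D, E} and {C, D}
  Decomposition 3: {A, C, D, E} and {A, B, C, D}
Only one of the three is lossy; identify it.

Decomposition 1: common = {B, E}, closure = {A, B, C, E} → lossless.
Decomposition 2: common = {D}, closure = {D} → lossy.
Decomposition 3: common = {A, C, D}, closure = {A, C, D, E} → lossless.

Decomposition 2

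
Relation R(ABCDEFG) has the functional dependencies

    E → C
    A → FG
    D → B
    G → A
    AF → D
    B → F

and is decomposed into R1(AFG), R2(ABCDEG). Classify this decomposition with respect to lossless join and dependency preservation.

Lossless test: (AG)⁺ = {ABDFG}, which contains all of one fragment — lossless.
Dependency preservation: the restricted closure of {B} across the fragments never reaches {F}, so B → F cannot be enforced without a join — not preserved.

lossless but not dependency-preserving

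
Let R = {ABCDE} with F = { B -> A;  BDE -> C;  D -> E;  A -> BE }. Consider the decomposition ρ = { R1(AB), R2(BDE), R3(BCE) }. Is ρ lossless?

Chase test. Columns are ABCDE; row i has aⱼ where attribute j ∈ Ri, else bᵢⱼ.
Initial tableau (one row per fragment):
  row 1: a1 a2 b13 b14 b15
  row 2: b21 a2 b23 a4 a5
  row 3: b31 a2 a3 b34 a5
Rows 1 and 2 agree on B; apply B→A and equate their A entries.
Rows 1 and 3 agree on B; apply B→A and equate their A entries.
Rows 1 and 2 agree on A; apply A→BE and equate their BE entries.
No row becomes fully distinguished — the join is lossy.

No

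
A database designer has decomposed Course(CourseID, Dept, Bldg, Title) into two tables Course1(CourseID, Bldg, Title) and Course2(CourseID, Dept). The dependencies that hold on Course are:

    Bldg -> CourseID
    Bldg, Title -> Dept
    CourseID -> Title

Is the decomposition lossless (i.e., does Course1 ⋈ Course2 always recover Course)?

No

Common attributes: Course1 ∩ Course2 = {CourseID}.
Closure of {CourseID}: CourseID → Title applies, adding Title. So (CourseID)⁺ = {CourseID, Title}.
The closure contains neither all of Course1 = {CourseID, Bldg, Title} nor all of Course2 = {CourseID, Dept}, so the common attributes are not a superkey of either fragment. The join is lossy.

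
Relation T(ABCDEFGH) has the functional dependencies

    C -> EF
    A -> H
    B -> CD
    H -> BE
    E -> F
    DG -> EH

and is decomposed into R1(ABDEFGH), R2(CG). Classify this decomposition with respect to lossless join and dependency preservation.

lossy and not dependency-preserving

Lossless test: (G)⁺ = {G}, which is a superkey of neither fragment — lossy.
Dependency preservation: the restricted closure of {C} across the fragments never reaches {EF}, so C → EF cannot be enforced without a join — not preserved.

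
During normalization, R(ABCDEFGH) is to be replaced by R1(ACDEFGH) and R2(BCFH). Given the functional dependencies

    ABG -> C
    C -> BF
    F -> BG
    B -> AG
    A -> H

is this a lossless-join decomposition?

Yes

Common attributes: R1 ∩ R2 = {CFH}.
Closure of {CFH}: C → BF applies, adding B; F → BG applies, adding G; B → AG applies, adding A. So (CFH)⁺ = {ABCFGH}.
This closure contains every attribute of R2, so R1 ∩ R2 → R2. The join is lossless.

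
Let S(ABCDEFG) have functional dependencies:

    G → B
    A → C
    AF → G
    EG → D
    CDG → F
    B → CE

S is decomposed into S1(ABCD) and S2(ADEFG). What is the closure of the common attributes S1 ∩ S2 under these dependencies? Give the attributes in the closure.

S1 ∩ S2 = {AD}.
A → C applies, adding C
Closure: {ACD}.

ACD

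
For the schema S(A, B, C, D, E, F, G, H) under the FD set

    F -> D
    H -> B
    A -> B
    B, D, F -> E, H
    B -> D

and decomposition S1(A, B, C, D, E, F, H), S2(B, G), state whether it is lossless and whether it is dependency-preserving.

Lossless test: (B)⁺ = {B, D}, which is a superkey of neither fragment — lossy.
Dependency preservation: every FD's attributes lie within a single fragment, so each can be enforced locally — preserved.

lossy but dependency-preserving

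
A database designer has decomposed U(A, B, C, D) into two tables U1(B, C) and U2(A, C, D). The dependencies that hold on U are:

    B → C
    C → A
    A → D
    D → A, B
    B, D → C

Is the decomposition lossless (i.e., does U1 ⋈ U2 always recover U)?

Yes

Common attributes: U1 ∩ U2 = {C}.
Closure of {C}: C → A applies, adding A; A → D applies, adding D; D → A, B applies, adding B. So (C)⁺ = {A, B, C, D}.
This closure contains every attribute of U1, so U1 ∩ U2 → U1. The join is lossless.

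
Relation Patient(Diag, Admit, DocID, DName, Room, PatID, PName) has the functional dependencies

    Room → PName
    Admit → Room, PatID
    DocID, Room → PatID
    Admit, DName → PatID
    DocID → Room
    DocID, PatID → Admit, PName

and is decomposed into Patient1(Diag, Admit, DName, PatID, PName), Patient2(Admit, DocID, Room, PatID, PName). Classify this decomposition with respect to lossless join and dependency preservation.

Lossless test: (Admit, PatID, PName)⁺ = {Admit, Room, PatID, PName}, which is a superkey of neither fragment — lossy.
Dependency preservation: every FD's attributes lie within a single fragment, so each can be enforced locally — preserved.

lossy but dependency-preserving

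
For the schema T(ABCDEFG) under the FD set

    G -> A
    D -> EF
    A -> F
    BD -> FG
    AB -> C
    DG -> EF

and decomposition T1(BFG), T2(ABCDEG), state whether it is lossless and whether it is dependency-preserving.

lossless but not dependency-preserving

Lossless test: (BG)⁺ = {ABCFG}, which contains all of one fragment — lossless.
Dependency preservation: the restricted closure of {D} across the fragments never reaches {EF}, so D → EF cannot be enforced without a join — not preserved.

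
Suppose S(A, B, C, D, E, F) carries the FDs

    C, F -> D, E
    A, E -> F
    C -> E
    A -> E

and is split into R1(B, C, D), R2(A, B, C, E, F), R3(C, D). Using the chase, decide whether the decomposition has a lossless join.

No

Chase test. Columns are A, B, C, D, E, F; row i has aⱼ where attribute j ∈ Ri, else bᵢⱼ.
Initial tableau (one row per fragment):
  row 1: b11 a2 a3 a4 b15 b16
  row 2: a1 a2 a3 b24 a5 a6
  row 3: b31 b32 a3 a4 b35 b36
Rows 1 and 2 agree on C; apply C→E and equate their E entries.
Rows 1 and 3 agree on C; apply C→E and equate their E entries.
No row becomes fully distinguished — the join is lossy.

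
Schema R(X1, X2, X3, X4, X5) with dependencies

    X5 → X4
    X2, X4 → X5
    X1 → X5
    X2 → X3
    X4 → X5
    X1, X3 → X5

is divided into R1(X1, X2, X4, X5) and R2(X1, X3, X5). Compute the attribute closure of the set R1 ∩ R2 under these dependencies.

X1, X4, X5

R1 ∩ R2 = {X1, X5}.
X5 → X4 applies, adding X4
Closure: {X1, X4, X5}.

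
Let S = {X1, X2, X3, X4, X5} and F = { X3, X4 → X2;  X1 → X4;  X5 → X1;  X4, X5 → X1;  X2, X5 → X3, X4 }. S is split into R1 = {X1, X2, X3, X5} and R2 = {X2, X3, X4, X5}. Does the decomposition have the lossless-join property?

Yes

Common attributes: R1 ∩ R2 = {X2, X3, X5}.
Closure of {X2, X3, X5}: X5 → X1 applies, adding X1; X2, X5 → X3, X4 applies, adding X4. So (X2, X3, X5)⁺ = {X1, X2, X3, X4, X5}.
This closure contains every attribute of R1, so R1 ∩ R2 → R1. The join is lossless.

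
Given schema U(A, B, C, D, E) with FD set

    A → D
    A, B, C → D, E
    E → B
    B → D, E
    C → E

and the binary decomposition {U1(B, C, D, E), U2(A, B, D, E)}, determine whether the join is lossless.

No

Common attributes: U1 ∩ U2 = {B, D, E}.
No dependency enlarges {B, D, E}, so (B, D, E)⁺ = {B, D, E}.
The closure contains neither all of U1 = {B, C, D, E} nor all of U2 = {A, B, D, E}, so the common attributes are not a superkey of either fragment. The join is lossy.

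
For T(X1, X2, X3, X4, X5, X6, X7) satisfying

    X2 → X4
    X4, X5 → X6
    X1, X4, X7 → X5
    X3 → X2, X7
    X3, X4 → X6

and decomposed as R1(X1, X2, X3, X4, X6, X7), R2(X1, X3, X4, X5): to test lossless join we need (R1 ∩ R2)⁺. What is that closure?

R1 ∩ R2 = {X1, X3, X4}.
X3 → X2, X7 applies, adding X2, X7
X3, X4 → X6 applies, adding X6
X1, X4, X7 → X5 applies, adding X5
Closure: {X1, X2, X3, X4, X5, X6, X7}.

X1, X2, X3, X4, X5, X6, X7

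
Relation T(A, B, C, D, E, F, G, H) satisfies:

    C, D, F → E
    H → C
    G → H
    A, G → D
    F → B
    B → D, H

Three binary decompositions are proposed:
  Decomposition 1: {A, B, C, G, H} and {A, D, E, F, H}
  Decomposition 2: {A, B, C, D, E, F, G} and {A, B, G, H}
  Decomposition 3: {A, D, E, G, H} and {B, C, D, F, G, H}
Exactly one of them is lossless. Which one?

Decomposition 2

Decomposition 1: common = {A, H}, closure = {A, C, H} → lossy.
Decomposition 2: common = {A, B, G}, closure = {A, B, C, D, G, H} → lossless.
Decomposition 3: common = {D, G, H}, closure = {C, D, G, H} → lossy.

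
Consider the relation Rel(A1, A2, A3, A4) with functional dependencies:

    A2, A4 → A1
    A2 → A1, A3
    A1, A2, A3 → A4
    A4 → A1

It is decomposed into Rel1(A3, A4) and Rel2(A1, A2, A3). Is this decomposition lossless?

No

Common attributes: Rel1 ∩ Rel2 = {A3}.
No dependency enlarges {A3}, so (A3)⁺ = {A3}.
The closure contains neither all of Rel1 = {A3, A4} nor all of Rel2 = {A1, A2, A3}, so the common attributes are not a superkey of either fragment. The join is lossy.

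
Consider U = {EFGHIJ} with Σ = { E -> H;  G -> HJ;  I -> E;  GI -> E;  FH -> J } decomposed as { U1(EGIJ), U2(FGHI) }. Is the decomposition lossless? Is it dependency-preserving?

Lossless test: (GI)⁺ = {EGHIJ}, which contains all of one fragment — lossless.
Dependency preservation: the restricted closure of {E} across the fragments never reaches {H}, so E → H cannot be enforced without a join — not preserved.

lossless but not dependency-preserving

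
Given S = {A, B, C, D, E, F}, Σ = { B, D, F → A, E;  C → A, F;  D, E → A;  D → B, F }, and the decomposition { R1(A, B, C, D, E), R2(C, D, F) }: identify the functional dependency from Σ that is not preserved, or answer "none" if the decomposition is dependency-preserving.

B, D, F → A, E: restricted closure across fragments reaches A, E.
C → A, F: restricted closure across fragments reaches A, F.
D, E → A lies within R1.
D → B, F: restricted closure across fragments reaches B, F.
Every dependency is enforceable on the fragments, so the decomposition is dependency-preserving.

none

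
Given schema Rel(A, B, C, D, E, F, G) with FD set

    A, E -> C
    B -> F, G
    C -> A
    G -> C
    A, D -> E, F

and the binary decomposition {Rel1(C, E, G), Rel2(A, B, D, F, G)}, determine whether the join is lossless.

No

Common attributes: Rel1 ∩ Rel2 = {G}.
Closure of {G}: G → C applies, adding C; C → A applies, adding A. So (G)⁺ = {A, C, G}.
The closure contains neither all of Rel1 = {C, E, G} nor all of Rel2 = {A, B, D, F, G}, so the common attributes are not a superkey of either fragment. The join is lossy.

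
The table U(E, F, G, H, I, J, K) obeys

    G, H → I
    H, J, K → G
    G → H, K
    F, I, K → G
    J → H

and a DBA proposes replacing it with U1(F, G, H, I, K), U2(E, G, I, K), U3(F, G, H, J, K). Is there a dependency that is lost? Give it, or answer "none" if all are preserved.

G, H → I lies within U1.
H, J, K → G lies within U3.
G → H, K lies within U1.
F, I, K → G lies within U1.
J → H lies within U3.
Every dependency is enforceable on the fragments, so the decomposition is dependency-preserving.

none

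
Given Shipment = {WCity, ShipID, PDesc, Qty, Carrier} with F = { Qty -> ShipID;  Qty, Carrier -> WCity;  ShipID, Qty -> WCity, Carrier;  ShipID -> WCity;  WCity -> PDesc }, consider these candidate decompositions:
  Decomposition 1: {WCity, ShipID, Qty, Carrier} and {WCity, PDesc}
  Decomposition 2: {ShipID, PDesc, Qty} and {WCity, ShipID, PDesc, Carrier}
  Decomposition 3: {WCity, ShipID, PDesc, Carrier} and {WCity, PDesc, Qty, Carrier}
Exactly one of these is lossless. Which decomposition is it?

Decomposition 1: common = {WCity}, closure = {WCity, PDesc} → lossless.
Decomposition 2: common = {ShipID, PDesc}, closure = {WCity, ShipID, PDesc} → lossy.
Decomposition 3: common = {WCity, PDesc, Carrier}, closure = {WCity, PDesc, Carrier} → lossy.

Decomposition 1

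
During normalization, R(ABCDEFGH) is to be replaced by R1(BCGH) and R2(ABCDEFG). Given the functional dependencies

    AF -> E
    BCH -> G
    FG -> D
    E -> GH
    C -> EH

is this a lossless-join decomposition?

Yes

Common attributes: R1 ∩ R2 = {BCG}.
Closure of {BCG}: C → EH applies, adding EH. So (BCG)⁺ = {BCEGH}.
This closure contains every attribute of R1, so R1 ∩ R2 → R1. The join is lossless.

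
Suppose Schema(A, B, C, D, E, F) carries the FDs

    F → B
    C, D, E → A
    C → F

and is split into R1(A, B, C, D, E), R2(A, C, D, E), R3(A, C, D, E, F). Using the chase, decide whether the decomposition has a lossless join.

Yes

Chase test. Columns are A, B, C, D, E, F; row i has aⱼ where attribute j ∈ Ri, else bᵢⱼ.
Initial tableau (one row per fragment):
  row 1: a1 a2 a3 a4 a5 b16
  row 2: a1 b22 a3 a4 a5 b26
  row 3: a1 b32 a3 a4 a5 a6
Rows 1 and 2 agree on C; apply C→F and equate their F entries.
Rows 1 and 3 agree on C; apply C→F and equate their F entries.
Rows 1 and 2 agree on F; apply F→B and equate their B entries.
Rows 1 and 3 agree on F; apply F→B and equate their B entries.
Row 1 is now all distinguished symbols — the join is lossless.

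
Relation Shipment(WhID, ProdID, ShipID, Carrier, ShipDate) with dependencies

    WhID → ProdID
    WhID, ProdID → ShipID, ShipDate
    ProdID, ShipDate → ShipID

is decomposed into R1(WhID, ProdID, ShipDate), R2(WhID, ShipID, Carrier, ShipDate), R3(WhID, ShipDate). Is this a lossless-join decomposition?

Chase test. Columns are WhID, ProdID, ShipID, Carrier, ShipDate; row i has aⱼ where attribute j ∈ Ri, else bᵢⱼ.
Initial tableau (one row per fragment):
  row 1: a1 a2 b13 b14 a5
  row 2: a1 b22 a3 a4 a5
  row 3: a1 b32 b33 b34 a5
Rows 1 and 2 agree on WhID; apply WhID→ProdID and equate their ProdID entries.
Rows 1 and 3 agree on WhID; apply WhID→ProdID and equate their ProdID entries.
Rows 1 and 2 agree on WhID, ProdID; apply WhID, ProdID→ShipID, ShipDate and equate their ShipID, ShipDate entries.
Rows 1 and 3 agree on WhID, ProdID; apply WhID, ProdID→ShipID, ShipDate and equate their ShipID, ShipDate entries.
Row 2 is now all distinguished symbols — the join is lossless.

Yes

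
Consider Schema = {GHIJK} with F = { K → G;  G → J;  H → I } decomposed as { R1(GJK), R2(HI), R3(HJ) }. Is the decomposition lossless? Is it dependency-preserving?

Lossless test (chase): Rows 2 and 3 agree on H; apply H→I and equate their I entries. No row becomes fully distinguished — the join is lossy.
Dependency preservation: every FD's attributes lie within a single fragment, so each can be enforced locally — preserved.

lossy but dependency-preserving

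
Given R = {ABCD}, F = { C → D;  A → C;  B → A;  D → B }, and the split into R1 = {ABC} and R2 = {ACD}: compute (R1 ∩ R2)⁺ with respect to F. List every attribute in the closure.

R1 ∩ R2 = {AC}.
C → D applies, adding D
D → B applies, adding B
Closure: {ABCD}.

ABCD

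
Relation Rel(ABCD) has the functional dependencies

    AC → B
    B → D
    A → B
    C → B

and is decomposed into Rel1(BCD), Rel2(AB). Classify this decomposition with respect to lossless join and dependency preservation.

lossy but dependency-preserving

Lossless test: (B)⁺ = {BD}, which is a superkey of neither fragment — lossy.
Dependency preservation: AC → B is not contained in any single fragment, but the restricted closure of its left-hand side across the fragments still reaches the right-hand side; the remaining FDs each lie inside some fragment. All dependencies are preserved.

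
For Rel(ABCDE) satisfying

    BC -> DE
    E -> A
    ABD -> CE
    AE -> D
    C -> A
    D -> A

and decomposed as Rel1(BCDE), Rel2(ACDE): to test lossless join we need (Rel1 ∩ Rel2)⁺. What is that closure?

ACDE

Rel1 ∩ Rel2 = {CDE}.
E → A applies, adding A
Closure: {ACDE}.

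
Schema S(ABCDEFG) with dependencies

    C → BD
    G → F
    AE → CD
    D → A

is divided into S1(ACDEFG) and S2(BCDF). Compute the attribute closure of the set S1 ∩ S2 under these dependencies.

S1 ∩ S2 = {CDF}.
C → BD applies, adding B
D → A applies, adding A
Closure: {ABCDF}.

ABCDF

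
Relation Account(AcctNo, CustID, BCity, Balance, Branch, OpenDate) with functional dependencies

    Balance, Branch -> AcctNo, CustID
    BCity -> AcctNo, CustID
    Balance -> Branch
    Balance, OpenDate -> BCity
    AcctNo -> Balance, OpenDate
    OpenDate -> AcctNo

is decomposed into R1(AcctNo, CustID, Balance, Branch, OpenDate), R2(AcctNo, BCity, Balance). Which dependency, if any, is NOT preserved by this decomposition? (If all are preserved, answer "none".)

none

Balance, Branch → AcctNo, CustID lies within R1.
BCity → AcctNo, CustID: restricted closure across fragments reaches AcctNo, CustID.
Balance → Branch lies within R1.
Balance, OpenDate → BCity: restricted closure across fragments reaches BCity.
AcctNo → Balance, OpenDate lies within R1.
OpenDate → AcctNo lies within R1.
Every dependency is enforceable on the fragments, so the decomposition is dependency-preserving.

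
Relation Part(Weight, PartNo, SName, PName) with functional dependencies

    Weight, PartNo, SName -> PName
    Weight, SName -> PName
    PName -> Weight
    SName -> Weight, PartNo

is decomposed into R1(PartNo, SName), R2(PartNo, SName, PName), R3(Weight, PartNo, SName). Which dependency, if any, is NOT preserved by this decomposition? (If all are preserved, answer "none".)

Check PName → Weight: no single fragment contains all of {Weight, PName}, and the restricted closure of {PName} across the fragments never reaches {Weight}.
Weight, PartNo, SName → PName is preserved.
Weight, SName → PName is preserved.
SName → Weight, PartNo is preserved.

PName -> Weight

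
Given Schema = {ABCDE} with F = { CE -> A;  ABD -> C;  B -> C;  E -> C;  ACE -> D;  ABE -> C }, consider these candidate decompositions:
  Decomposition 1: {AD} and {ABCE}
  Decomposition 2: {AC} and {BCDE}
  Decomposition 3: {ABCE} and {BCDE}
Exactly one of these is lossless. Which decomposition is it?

Decomposition 1: common = {A}, closure = {A} → lossy.
Decomposition 2: common = {C}, closure = {C} → lossy.
Decomposition 3: common = {BCE}, closure = {ABCDE} → lossless.

Decomposition 3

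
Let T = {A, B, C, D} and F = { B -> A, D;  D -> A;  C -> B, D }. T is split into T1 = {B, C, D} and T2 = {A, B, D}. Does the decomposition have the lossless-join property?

Common attributes: T1 ∩ T2 = {B, D}.
Closure of {B, D}: B → A, D applies, adding A. So (B, D)⁺ = {A, B, D}.
This closure contains every attribute of T2, so T1 ∩ T2 → T2. The join is lossless.

Yes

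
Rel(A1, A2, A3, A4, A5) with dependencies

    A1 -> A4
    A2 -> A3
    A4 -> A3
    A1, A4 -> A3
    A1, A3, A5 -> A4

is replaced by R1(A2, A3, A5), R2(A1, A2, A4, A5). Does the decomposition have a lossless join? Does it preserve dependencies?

Lossless test: (A2, A5)⁺ = {A2, A3, A5}, which contains all of one fragment — lossless.
Dependency preservation: the restricted closure of {A4} across the fragments never reaches {A3}, so A4 → A3 cannot be enforced without a join — not preserved.

lossless but not dependency-preserving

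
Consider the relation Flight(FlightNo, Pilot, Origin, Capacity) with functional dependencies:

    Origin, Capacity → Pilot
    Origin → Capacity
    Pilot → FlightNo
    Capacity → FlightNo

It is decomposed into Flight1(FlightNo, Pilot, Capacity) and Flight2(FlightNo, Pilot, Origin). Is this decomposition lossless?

No

Common attributes: Flight1 ∩ Flight2 = {FlightNo, Pilot}.
No dependency enlarges {FlightNo, Pilot}, so (FlightNo, Pilot)⁺ = {FlightNo, Pilot}.
The closure contains neither all of Flight1 = {FlightNo, Pilot, Capacity} nor all of Flight2 = {FlightNo, Pilot, Origin}, so the common attributes are not a superkey of either fragment. The join is lossy.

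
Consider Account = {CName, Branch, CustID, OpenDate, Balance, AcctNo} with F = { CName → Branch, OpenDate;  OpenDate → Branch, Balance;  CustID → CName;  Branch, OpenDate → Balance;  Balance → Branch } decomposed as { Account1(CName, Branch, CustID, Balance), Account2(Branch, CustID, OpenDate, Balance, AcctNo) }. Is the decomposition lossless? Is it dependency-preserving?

Lossless test: (Branch, CustID, Balance)⁺ = {CName, Branch, CustID, OpenDate, Balance}, which contains all of one fragment — lossless.
Dependency preservation: the restricted closure of {CName} across the fragments never reaches {Branch, OpenDate}, so CName → Branch, OpenDate cannot be enforced without a join — not preserved.

lossless but not dependency-preserving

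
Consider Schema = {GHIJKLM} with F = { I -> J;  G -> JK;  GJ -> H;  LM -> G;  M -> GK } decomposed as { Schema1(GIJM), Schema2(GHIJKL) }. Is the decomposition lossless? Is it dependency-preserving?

Lossless test: (GIJ)⁺ = {GHIJK}, which is a superkey of neither fragment — lossy.
Dependency preservation: LM → G; M → GK are not contained in any single fragment, but the restricted closure of each left-hand side across the fragments still reaches the right-hand side; the remaining FDs each lie inside some fragment. All dependencies are preserved.

lossy but dependency-preserving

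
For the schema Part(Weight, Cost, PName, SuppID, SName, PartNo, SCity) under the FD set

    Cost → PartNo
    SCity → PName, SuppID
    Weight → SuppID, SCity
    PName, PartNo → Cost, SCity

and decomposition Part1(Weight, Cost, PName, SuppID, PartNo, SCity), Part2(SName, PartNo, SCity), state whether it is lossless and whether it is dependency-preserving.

Lossless test: (PartNo, SCity)⁺ = {Cost, PName, SuppID, PartNo, SCity}, which is a superkey of neither fragment — lossy.
Dependency preservation: every FD's attributes lie within a single fragment, so each can be enforced locally — preserved.

lossy but dependency-preserving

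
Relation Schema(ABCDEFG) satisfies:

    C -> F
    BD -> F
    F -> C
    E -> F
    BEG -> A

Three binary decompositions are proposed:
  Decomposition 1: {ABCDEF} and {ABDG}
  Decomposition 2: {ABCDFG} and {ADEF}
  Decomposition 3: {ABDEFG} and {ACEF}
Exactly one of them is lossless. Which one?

Decomposition 1: common = {ABD}, closure = {ABCDF} → lossy.
Decomposition 2: common = {ADF}, closure = {ACDF} → lossy.
Decomposition 3: common = {AEF}, closure = {ACEF} → lossless.

Decomposition 3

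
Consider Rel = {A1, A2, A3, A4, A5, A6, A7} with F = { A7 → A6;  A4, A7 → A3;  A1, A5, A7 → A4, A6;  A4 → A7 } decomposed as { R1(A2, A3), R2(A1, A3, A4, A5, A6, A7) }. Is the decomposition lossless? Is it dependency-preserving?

lossy but dependency-preserving

Lossless test: (A3)⁺ = {A3}, which is a superkey of neither fragment — lossy.
Dependency preservation: every FD's attributes lie within a single fragment, so each can be enforced locally — preserved.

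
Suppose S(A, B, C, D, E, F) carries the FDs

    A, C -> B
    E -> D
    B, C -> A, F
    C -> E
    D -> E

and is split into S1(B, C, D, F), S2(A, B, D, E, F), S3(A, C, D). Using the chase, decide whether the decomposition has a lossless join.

Chase test. Columns are A, B, C, D, E, F; row i has aⱼ where attribute j ∈ Si, else bᵢⱼ.
Initial tableau (one row per fragment):
  row 1: b11 a2 a3 a4 b15 a6
  row 2: a1 a2 b23 a4 a5 a6
  row 3: a1 b32 a3 a4 b35 b36
Rows 1 and 3 agree on C; apply C→E and equate their E entries.
Rows 1 and 2 agree on D; apply D→E and equate their E entries.
No row becomes fully distinguished — the join is lossy.

No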